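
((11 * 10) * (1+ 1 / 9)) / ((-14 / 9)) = -78.57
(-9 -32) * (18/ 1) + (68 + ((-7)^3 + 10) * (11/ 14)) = -13043/ 14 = -931.64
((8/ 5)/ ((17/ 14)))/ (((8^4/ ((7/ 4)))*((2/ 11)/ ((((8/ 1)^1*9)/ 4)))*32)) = 4851/ 2785280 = 0.00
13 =13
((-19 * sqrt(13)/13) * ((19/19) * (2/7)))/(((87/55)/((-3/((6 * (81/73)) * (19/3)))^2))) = -293095 * sqrt(13)/219316734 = -0.00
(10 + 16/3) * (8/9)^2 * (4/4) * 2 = 5888/243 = 24.23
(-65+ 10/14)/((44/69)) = -15525/154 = -100.81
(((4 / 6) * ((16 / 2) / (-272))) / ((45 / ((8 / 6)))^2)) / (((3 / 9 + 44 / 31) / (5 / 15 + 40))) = -60016 / 151504425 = -0.00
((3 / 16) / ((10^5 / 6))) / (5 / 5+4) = 9 / 4000000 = 0.00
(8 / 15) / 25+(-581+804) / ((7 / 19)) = 1588931 / 2625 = 605.31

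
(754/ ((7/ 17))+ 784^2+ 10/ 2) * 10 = 43154450/ 7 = 6164921.43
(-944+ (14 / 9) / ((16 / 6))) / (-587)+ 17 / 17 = 18365 / 7044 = 2.61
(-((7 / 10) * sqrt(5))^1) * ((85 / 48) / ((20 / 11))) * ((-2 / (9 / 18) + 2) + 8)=-1309 * sqrt(5) / 320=-9.15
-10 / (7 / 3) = -30 / 7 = -4.29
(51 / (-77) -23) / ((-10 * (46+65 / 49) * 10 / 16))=51016 / 637725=0.08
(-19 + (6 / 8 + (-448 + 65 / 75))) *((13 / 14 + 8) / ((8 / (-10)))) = 498625 / 96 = 5194.01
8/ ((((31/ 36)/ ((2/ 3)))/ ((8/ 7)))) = 1536/ 217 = 7.08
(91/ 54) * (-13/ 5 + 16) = 6097/ 270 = 22.58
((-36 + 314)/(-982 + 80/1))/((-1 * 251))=139/113201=0.00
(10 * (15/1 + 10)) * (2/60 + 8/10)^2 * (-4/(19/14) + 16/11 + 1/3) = -2271875/11286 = -201.30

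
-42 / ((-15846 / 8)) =0.02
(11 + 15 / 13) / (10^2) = 79 / 650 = 0.12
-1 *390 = -390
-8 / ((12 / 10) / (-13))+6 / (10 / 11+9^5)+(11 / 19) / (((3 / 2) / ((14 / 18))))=28979012944 / 333218637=86.97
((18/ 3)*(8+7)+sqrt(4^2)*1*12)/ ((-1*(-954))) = 23/ 159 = 0.14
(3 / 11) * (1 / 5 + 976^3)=13945712643 / 55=253558411.69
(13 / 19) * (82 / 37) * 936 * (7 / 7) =997776 / 703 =1419.31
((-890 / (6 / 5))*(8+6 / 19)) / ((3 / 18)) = -703100 / 19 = -37005.26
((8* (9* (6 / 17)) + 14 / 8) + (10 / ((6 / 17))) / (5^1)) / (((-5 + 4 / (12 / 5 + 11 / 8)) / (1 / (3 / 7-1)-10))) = 47528609 / 485520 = 97.89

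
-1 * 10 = -10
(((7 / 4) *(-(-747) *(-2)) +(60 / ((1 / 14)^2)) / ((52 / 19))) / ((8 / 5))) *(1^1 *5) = 5257.57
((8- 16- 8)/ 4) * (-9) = 36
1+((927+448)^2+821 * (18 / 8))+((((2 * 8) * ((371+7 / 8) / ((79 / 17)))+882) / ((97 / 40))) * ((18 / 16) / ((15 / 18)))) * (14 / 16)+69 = 58042491539 / 30652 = 1893595.57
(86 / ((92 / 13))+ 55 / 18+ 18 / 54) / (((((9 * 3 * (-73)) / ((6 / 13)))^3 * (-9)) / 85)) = 2187560 / 1160750877076323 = 0.00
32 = 32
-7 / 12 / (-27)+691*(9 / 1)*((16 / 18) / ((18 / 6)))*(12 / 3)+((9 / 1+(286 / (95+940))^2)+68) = 31912926659 / 4284900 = 7447.76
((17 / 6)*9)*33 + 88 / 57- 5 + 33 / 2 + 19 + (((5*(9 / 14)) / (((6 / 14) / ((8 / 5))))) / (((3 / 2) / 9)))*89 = 415048 / 57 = 7281.54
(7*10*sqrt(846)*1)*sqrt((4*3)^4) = 30240*sqrt(94) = 293187.68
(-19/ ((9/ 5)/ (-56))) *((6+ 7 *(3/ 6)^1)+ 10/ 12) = 164920/ 27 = 6108.15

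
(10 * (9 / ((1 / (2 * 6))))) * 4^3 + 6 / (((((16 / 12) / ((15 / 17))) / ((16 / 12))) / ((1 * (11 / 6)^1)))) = 1175205 / 17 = 69129.71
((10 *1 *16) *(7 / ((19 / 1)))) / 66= 560 / 627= 0.89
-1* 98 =-98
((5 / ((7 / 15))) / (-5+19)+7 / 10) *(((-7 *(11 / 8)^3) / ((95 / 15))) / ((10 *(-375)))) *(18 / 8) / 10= 4300461 / 17024000000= 0.00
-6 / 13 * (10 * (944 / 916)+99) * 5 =-750930 / 2977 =-252.24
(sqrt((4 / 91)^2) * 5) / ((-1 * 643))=-20 / 58513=-0.00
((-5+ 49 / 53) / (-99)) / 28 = 6 / 4081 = 0.00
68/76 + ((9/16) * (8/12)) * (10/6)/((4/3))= 829/608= 1.36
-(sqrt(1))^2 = -1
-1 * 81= -81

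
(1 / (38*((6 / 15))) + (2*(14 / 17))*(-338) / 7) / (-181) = 102667 / 233852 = 0.44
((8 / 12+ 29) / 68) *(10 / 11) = 445 / 1122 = 0.40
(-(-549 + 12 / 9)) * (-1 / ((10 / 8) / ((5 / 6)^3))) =-41075 / 162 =-253.55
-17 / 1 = -17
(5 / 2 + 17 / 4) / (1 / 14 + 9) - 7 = -1589 / 254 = -6.26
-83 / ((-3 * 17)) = 83 / 51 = 1.63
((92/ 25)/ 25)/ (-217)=-92/ 135625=-0.00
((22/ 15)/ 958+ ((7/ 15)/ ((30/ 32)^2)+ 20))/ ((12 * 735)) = 33193343/ 14258632500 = 0.00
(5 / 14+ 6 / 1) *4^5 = 45568 / 7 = 6509.71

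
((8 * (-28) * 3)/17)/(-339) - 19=-36275/1921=-18.88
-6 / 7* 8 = -48 / 7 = -6.86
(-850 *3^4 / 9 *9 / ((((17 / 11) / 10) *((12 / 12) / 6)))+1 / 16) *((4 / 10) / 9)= -42767999 / 360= -118800.00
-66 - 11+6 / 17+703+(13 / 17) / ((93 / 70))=991174 / 1581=626.93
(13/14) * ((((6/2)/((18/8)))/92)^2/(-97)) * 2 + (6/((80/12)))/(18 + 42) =9695557/646543800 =0.01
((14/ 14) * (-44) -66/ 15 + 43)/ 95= -27/ 475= -0.06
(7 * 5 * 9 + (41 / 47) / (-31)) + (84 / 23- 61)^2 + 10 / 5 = 2779138789 / 770753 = 3605.75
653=653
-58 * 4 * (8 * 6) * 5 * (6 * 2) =-668160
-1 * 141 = -141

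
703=703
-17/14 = -1.21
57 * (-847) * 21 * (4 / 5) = -4055436 / 5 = -811087.20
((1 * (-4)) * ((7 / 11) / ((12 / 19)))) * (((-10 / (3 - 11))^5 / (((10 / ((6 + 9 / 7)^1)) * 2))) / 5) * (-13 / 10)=104975 / 90112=1.16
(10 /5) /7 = 2 /7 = 0.29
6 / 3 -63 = -61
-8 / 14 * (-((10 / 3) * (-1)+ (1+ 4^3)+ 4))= 788 / 21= 37.52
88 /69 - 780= -53732 /69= -778.72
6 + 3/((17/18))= 156/17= 9.18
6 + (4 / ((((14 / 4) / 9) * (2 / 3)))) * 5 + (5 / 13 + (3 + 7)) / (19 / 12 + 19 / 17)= 4361646 / 50141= 86.99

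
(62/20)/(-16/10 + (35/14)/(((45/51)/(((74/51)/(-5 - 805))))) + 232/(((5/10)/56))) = 22599/189411659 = 0.00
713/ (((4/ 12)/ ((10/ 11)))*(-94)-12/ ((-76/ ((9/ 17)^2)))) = -58726245/ 2835202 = -20.71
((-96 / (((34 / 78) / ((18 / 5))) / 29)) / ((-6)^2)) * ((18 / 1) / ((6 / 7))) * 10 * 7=-15960672 / 17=-938863.06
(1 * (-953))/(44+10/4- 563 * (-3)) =-1906/3471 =-0.55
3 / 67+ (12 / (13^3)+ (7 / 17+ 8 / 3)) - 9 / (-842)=19843945037 / 6321019458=3.14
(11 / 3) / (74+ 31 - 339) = -11 / 702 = -0.02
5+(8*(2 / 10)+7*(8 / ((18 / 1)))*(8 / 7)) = 457 / 45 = 10.16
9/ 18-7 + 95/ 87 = -941/ 174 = -5.41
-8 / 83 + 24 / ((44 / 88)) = 47.90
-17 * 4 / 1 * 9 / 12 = -51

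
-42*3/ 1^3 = -126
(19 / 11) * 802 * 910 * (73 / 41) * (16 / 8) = 2024520680 / 451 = 4488959.38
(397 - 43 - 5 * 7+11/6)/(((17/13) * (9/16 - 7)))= -200200/5253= -38.11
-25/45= -5/9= -0.56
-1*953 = -953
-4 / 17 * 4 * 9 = -144 / 17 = -8.47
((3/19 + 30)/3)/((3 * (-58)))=-191/3306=-0.06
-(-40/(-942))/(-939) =0.00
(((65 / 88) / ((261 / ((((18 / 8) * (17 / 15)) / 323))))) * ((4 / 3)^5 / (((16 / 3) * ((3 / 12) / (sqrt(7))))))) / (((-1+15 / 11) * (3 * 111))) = 26 * sqrt(7) / 44586369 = 0.00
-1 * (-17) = 17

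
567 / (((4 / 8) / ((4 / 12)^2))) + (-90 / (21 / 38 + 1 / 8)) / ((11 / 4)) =88038 / 1133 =77.70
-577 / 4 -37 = -725 / 4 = -181.25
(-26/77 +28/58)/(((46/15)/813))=1975590/51359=38.47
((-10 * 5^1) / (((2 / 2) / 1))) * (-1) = 50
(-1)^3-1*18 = -19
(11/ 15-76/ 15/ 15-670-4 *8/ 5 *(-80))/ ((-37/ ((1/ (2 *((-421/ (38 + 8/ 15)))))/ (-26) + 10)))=58233664129/ 1366881750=42.60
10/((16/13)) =65/8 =8.12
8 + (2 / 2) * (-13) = -5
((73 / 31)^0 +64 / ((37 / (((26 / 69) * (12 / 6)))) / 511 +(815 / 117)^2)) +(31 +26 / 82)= 1875902926109 / 55774932569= 33.63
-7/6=-1.17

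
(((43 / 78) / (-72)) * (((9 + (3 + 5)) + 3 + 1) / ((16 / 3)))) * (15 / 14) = -215 / 6656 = -0.03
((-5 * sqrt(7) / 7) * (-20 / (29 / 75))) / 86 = 3750 * sqrt(7) / 8729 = 1.14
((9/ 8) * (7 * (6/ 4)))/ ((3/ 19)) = 1197/ 16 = 74.81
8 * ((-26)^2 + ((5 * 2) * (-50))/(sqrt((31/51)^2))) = -36352/31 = -1172.65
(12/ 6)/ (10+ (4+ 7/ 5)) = 10/ 77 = 0.13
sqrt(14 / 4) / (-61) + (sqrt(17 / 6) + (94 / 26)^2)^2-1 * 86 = 131.66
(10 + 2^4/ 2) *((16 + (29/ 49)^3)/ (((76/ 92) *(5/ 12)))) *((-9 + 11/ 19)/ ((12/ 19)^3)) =-3333039204/ 117649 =-28330.37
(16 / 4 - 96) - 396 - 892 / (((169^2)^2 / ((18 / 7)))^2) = -15911441958788196647000 / 32605413849975812209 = -488.00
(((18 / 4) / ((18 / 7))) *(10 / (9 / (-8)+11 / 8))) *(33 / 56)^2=5445 / 224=24.31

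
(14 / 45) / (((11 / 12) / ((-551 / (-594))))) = 15428 / 49005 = 0.31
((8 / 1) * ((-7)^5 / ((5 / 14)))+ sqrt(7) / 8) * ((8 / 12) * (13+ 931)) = -3553940992 / 15+ 236 * sqrt(7) / 3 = -236929191.33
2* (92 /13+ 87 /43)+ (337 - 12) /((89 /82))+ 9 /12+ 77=78683905 /199004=395.39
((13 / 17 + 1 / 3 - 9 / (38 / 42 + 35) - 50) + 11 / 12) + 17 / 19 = -23059151 / 487084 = -47.34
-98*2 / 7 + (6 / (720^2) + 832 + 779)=136771201 / 86400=1583.00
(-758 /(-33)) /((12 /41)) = 15539 /198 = 78.48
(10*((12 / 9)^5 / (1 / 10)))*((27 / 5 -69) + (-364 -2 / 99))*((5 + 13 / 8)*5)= -143598284800 / 24057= -5969085.29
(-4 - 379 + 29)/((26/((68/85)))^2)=-0.34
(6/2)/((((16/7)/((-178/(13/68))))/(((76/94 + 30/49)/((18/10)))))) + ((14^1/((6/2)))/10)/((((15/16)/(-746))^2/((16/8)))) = 8516781269788/14434875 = 590014.20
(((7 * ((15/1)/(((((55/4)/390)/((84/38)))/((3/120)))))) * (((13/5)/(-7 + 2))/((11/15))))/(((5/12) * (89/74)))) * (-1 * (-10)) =-2382543072/1023055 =-2328.85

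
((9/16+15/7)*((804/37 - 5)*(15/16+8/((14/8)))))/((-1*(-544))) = 115722669/252485632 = 0.46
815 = 815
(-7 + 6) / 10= -1 / 10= -0.10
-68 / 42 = -34 / 21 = -1.62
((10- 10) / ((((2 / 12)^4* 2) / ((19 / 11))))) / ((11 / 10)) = 0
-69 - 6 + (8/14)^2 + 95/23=-79502/1127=-70.54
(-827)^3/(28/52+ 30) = -7352920679/397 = -18521210.78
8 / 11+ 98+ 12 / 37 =40314 / 407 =99.05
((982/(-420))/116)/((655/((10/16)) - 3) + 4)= -491/25553640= -0.00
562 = 562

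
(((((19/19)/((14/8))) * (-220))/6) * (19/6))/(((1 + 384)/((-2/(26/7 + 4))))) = 76/1701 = 0.04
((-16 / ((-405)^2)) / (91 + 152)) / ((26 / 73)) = -584 / 518154975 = -0.00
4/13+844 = 10976/13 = 844.31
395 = 395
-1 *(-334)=334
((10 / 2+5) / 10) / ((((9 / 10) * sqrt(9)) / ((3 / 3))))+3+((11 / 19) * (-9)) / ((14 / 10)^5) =20706178 / 8621991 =2.40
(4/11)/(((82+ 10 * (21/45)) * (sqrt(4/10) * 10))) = 3 * sqrt(10)/14300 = 0.00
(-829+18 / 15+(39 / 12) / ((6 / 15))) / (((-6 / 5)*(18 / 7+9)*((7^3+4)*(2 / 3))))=25501 / 99936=0.26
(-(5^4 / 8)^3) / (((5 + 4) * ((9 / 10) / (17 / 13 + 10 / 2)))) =-50048828125 / 134784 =-371326.18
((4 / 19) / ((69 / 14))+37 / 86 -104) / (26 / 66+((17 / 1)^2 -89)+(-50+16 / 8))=-128394871 / 188999878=-0.68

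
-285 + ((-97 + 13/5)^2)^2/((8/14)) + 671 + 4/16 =347429940217/2500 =138971976.09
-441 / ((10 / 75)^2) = -99225 / 4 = -24806.25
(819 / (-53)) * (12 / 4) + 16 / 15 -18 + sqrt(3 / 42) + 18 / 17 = -841079 / 13515 + sqrt(14) / 14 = -61.97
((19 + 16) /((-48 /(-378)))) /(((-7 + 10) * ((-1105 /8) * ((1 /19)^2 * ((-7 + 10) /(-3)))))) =53067 /221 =240.12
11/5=2.20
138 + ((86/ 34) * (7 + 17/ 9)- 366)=-31444/ 153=-205.52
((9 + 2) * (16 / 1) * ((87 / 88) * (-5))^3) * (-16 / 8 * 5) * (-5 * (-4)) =2057821875 / 484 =4251698.09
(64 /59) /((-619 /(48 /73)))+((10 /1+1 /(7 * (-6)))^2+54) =722001639953 /4702882212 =153.52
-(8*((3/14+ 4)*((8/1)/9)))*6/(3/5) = -18880/63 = -299.68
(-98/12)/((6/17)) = -833/36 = -23.14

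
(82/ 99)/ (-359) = -82/ 35541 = -0.00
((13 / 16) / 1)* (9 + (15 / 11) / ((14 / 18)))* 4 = 2691 / 77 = 34.95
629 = 629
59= 59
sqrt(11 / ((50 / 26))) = sqrt(143) / 5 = 2.39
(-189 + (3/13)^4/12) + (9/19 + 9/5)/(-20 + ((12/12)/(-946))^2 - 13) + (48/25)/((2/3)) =-298384625432261961/1602592877159300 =-186.19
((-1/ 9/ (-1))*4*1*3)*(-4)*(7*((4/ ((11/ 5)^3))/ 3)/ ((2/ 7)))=-196000/ 11979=-16.36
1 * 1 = 1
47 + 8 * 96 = 815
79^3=493039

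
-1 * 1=-1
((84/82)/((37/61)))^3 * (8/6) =22422091104/3491055413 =6.42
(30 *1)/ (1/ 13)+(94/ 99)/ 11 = 424804/ 1089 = 390.09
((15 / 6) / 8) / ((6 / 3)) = 5 / 32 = 0.16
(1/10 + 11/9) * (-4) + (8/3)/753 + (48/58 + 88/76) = -20536868/6223545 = -3.30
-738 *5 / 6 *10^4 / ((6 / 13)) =-13325000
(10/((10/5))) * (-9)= -45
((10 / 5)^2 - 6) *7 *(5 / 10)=-7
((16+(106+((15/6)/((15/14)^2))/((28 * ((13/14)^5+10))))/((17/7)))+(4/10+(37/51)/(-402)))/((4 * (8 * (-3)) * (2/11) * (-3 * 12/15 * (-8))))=-389306669725369/2172707492032512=-0.18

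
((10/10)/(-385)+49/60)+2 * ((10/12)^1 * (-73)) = -186113/1540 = -120.85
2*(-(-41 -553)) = 1188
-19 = -19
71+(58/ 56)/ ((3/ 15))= 2133/ 28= 76.18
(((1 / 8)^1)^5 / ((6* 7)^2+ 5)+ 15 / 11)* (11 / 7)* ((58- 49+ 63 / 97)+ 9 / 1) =1572923493819 / 39359315968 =39.96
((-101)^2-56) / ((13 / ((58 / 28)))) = 294205 / 182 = 1616.51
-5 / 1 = -5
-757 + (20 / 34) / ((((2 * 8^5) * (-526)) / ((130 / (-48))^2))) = -127762371203717 / 168774598656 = -757.00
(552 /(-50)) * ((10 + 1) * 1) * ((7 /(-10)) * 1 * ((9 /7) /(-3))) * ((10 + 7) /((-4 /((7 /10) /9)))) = 30107 /2500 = 12.04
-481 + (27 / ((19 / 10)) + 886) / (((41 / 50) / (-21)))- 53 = -18375186 / 779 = -23588.17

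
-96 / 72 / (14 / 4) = -8 / 21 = -0.38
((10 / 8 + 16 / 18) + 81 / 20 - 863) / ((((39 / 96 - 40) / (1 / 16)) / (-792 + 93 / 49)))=-199028653 / 186249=-1068.62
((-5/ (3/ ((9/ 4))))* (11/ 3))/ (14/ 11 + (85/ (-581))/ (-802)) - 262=-3559740677/ 13048806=-272.80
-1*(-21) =21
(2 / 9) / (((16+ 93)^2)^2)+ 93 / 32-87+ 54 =-1223417781323 / 40653550368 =-30.09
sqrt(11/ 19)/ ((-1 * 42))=-sqrt(209)/ 798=-0.02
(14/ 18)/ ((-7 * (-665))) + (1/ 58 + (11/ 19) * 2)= 407983/ 347130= 1.18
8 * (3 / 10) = 12 / 5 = 2.40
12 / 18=2 / 3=0.67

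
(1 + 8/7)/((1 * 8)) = 15/56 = 0.27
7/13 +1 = 20/13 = 1.54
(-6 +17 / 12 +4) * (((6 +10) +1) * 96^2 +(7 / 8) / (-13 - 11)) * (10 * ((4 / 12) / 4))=-1052835595 / 13824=-76159.98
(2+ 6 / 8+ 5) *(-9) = -279 / 4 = -69.75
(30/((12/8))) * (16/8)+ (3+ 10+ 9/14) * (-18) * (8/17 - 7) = 195569/119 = 1643.44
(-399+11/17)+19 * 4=-5480/17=-322.35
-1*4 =-4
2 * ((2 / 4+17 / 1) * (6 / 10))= 21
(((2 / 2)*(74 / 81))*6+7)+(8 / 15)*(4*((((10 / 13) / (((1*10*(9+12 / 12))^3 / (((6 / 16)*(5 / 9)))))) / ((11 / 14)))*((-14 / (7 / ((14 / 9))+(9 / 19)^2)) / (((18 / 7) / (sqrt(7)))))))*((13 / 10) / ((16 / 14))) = 337 / 27 -866761*sqrt(7) / 1519600500000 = 12.48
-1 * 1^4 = -1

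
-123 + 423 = 300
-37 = -37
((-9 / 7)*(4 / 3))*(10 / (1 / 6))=-720 / 7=-102.86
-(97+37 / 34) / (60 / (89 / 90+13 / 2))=-224779 / 18360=-12.24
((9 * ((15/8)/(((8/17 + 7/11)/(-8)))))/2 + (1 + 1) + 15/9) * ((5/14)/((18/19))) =-751355/34776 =-21.61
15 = 15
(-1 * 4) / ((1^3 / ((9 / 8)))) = -9 / 2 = -4.50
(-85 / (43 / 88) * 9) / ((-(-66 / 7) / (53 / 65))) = -75684 / 559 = -135.39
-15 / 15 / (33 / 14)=-14 / 33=-0.42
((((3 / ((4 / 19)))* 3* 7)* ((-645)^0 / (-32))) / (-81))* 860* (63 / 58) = 200165 / 1856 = 107.85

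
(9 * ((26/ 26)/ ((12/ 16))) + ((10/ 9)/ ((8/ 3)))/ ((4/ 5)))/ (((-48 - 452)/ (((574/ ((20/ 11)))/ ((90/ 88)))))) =-20870927/ 2700000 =-7.73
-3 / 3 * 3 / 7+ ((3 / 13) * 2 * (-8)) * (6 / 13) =-2523 / 1183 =-2.13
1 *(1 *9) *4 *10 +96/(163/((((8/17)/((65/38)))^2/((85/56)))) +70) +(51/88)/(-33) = 2007257486948891/5575541929320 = 360.01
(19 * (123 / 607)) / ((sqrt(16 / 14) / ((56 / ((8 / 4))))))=16359 * sqrt(14) / 607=100.84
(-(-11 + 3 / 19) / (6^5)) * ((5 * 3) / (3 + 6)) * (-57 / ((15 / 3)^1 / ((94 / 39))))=-0.06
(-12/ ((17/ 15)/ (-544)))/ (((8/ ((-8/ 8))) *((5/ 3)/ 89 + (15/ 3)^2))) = -28.78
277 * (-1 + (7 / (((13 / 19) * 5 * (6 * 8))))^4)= -26248029837220283 / 94758543360000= -277.00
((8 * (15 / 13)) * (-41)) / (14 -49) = 10.81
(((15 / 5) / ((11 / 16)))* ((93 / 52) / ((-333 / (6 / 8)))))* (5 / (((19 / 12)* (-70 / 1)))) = 558 / 703703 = 0.00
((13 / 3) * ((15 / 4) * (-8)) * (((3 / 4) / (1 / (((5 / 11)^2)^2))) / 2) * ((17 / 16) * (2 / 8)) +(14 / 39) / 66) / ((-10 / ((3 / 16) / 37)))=240024223 / 865360404480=0.00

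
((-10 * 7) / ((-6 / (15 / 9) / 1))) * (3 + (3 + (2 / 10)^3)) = 5257 / 45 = 116.82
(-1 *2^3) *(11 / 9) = -88 / 9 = -9.78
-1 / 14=-0.07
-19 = -19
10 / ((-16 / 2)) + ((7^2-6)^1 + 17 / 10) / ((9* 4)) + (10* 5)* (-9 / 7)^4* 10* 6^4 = 510183357599 / 288120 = 1770732.19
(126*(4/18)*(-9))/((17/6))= -1512/17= -88.94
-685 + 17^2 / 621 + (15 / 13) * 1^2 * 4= -5488988 / 8073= -679.92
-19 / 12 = -1.58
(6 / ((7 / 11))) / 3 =22 / 7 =3.14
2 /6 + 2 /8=7 /12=0.58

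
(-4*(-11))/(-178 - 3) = -44/181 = -0.24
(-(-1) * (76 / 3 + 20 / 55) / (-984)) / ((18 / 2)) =-106 / 36531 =-0.00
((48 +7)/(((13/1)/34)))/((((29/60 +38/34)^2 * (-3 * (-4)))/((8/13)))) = 2.88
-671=-671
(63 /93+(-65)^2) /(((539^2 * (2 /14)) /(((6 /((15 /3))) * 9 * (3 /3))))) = 7073784 /6432965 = 1.10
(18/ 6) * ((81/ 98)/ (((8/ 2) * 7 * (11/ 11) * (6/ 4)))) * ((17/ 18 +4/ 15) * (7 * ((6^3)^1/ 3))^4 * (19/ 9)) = 48698786304/ 5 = 9739757260.80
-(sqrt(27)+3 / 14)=-3 * sqrt(3) - 3 / 14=-5.41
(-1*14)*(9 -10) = 14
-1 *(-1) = 1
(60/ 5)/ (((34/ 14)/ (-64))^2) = 2408448/ 289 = 8333.73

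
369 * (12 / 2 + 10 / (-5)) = 1476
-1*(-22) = 22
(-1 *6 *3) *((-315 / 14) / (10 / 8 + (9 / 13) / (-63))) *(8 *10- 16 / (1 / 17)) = -28304640 / 451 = -62759.73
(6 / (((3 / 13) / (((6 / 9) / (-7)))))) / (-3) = 52 / 63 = 0.83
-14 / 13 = -1.08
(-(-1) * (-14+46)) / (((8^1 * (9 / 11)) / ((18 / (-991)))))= -88 / 991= -0.09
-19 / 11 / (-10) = 0.17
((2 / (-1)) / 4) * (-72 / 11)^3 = 186624 / 1331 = 140.21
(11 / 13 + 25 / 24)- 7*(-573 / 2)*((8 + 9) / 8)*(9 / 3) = 7979057 / 624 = 12786.95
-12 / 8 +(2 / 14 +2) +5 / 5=23 / 14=1.64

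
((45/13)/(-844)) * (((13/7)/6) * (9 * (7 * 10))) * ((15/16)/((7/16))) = -1.71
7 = 7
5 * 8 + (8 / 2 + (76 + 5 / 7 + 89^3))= 4935628 / 7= 705089.71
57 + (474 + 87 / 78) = 13835 / 26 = 532.12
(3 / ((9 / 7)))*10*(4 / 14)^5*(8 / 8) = 320 / 7203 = 0.04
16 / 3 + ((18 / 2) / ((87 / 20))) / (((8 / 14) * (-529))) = 245141 / 46023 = 5.33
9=9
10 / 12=5 / 6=0.83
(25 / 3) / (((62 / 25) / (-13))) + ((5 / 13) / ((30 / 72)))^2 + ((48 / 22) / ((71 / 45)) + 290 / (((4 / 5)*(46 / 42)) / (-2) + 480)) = -25244922192727 / 618094191858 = -40.84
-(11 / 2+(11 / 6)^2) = -319 / 36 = -8.86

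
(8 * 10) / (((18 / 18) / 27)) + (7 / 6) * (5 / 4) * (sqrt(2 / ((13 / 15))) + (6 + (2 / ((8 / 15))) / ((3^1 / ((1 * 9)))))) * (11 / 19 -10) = 1169185 / 608 -6265 * sqrt(390) / 5928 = 1902.13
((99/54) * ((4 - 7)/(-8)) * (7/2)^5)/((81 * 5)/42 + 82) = 1294139/328448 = 3.94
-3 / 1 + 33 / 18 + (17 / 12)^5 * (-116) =-41248429 / 62208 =-663.07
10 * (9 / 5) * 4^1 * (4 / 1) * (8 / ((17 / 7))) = 16128 / 17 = 948.71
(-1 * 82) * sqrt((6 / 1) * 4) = -164 * sqrt(6) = -401.72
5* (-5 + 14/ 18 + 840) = 37610/ 9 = 4178.89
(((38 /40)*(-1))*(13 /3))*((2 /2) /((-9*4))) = 247 /2160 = 0.11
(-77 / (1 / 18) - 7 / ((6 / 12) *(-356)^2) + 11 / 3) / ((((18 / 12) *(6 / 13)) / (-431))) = 1472396216551 / 1710936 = 860579.37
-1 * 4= -4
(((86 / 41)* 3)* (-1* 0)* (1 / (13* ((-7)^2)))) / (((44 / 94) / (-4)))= 0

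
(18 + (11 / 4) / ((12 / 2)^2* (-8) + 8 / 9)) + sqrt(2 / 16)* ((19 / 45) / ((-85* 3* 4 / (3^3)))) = 185949 / 10336 - 19* sqrt(2) / 6800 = 17.99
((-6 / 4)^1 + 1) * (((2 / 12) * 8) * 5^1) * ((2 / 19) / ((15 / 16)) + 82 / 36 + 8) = -17767 / 513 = -34.63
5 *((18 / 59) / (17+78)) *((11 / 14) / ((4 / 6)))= 0.02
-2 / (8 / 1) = -1 / 4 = -0.25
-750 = -750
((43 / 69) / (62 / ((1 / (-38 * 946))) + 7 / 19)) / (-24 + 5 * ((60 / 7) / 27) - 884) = 133 / 431146244976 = 0.00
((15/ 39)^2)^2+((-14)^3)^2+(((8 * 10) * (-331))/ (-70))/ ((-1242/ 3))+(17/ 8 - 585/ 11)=27421403828861843/ 3641870232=7529484.05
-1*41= -41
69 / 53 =1.30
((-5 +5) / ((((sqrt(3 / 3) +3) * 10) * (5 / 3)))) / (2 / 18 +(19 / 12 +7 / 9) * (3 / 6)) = 0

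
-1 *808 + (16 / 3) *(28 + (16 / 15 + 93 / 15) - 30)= -35096 / 45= -779.91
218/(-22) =-109/11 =-9.91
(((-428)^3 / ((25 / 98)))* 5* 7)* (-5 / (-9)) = -53784287872 / 9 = -5976031985.78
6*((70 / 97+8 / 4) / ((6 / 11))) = 29.94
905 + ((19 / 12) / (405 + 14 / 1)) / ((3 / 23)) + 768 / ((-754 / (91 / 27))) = 43821173 / 48604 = 901.60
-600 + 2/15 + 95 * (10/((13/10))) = 25526/195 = 130.90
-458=-458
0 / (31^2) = 0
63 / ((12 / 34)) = 357 / 2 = 178.50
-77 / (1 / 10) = -770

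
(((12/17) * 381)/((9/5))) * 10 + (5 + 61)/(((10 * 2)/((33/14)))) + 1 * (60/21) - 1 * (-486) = 4737993/2380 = 1990.75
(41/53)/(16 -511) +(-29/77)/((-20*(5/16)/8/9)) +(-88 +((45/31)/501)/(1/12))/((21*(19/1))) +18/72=1577580998263/361277462700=4.37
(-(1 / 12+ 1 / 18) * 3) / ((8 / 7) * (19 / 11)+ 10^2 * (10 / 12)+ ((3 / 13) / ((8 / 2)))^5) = -7318927616 / 1498460142145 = -0.00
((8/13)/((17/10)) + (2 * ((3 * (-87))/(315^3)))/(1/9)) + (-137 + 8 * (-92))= -74417164193/85278375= -872.64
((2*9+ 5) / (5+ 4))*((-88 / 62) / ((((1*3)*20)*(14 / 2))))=-253 / 29295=-0.01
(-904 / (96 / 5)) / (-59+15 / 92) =12995 / 16239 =0.80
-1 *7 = -7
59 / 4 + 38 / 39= 2453 / 156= 15.72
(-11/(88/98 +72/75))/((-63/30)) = 9625/3414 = 2.82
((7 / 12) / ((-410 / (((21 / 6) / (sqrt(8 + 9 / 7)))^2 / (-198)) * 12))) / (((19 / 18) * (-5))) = -2401 / 16041168000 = -0.00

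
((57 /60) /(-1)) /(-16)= 0.06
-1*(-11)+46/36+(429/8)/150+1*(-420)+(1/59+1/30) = -86513587/212400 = -407.31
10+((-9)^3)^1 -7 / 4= -720.75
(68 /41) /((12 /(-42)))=-238 /41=-5.80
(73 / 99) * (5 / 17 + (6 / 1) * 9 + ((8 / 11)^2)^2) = 991579075 / 24640803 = 40.24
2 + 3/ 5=13/ 5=2.60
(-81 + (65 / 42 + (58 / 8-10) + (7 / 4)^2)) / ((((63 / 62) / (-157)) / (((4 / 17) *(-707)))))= -13071258097 / 6426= -2034120.46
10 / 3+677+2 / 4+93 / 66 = 22514 / 33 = 682.24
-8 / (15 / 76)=-608 / 15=-40.53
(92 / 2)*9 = 414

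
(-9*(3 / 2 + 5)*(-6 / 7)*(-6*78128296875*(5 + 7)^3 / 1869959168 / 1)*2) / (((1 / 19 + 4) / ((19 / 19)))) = -42204046560609375 / 3937140592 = -10719466.47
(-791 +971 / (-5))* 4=-19704 / 5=-3940.80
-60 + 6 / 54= -539 / 9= -59.89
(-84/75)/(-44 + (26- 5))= 28/575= 0.05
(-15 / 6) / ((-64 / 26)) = 65 / 64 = 1.02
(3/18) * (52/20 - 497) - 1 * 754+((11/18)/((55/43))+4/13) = -977669/1170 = -835.61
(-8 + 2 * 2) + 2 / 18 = -35 / 9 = -3.89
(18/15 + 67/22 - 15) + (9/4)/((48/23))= -34061/3520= -9.68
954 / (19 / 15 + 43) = 7155 / 332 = 21.55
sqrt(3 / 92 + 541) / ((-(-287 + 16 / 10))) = 0.08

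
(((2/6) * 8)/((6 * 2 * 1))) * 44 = 88/9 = 9.78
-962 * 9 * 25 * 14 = -3030300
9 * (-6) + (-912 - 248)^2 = 1345546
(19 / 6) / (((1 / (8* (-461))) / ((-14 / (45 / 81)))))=1471512 / 5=294302.40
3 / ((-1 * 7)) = -3 / 7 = -0.43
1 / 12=0.08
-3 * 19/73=-57/73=-0.78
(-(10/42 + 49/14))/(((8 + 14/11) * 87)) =-1727/372708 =-0.00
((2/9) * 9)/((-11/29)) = -58/11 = -5.27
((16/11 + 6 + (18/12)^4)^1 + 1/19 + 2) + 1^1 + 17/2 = 80489/3344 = 24.07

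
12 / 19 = 0.63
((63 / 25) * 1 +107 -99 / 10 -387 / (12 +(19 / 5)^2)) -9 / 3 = 2709541 / 33050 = 81.98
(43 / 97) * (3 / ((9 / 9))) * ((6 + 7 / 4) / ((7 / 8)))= 7998 / 679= 11.78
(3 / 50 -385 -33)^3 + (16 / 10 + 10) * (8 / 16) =-9125397549273 / 125000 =-73003180.39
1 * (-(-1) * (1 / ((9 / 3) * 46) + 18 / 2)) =1243 / 138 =9.01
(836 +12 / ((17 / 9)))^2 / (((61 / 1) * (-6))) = -102531200 / 52887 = -1938.68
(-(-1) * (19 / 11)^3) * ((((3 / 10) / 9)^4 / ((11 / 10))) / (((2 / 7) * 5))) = 48013 / 11859210000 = 0.00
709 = 709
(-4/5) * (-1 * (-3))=-12/5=-2.40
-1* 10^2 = -100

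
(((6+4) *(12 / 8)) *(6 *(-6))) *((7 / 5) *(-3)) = 2268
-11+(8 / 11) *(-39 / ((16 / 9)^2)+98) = 18057 / 352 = 51.30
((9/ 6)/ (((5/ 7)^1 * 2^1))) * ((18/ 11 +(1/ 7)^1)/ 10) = 411/ 2200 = 0.19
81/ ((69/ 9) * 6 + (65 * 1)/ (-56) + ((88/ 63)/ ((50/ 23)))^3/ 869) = 200006344125000/ 110718551410609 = 1.81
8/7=1.14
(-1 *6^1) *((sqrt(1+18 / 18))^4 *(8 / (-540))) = 16 / 45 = 0.36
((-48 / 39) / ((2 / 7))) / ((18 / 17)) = -476 / 117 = -4.07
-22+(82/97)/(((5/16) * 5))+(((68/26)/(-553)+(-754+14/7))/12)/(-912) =-680175565493/31798384800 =-21.39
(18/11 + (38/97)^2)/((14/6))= 555738/724493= 0.77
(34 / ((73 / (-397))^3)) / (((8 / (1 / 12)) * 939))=-1063703141 / 17533774224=-0.06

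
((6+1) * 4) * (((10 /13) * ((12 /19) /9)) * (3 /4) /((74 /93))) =13020 /9139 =1.42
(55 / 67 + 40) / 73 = 2735 / 4891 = 0.56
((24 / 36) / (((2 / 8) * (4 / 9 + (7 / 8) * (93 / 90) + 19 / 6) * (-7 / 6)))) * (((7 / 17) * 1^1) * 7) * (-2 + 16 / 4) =-161280 / 55267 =-2.92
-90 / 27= -10 / 3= -3.33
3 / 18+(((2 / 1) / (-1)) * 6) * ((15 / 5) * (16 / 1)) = -3455 / 6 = -575.83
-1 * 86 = -86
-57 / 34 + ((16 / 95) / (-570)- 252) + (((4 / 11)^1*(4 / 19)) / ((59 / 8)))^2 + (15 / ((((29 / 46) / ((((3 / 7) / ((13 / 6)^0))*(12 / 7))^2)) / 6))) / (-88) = -6872329599816206263 / 26997710367115950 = -254.55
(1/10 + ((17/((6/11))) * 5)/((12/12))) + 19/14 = 33031/210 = 157.29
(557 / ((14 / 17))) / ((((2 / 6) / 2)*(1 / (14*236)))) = 13408104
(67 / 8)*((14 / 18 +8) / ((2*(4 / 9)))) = 5293 / 64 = 82.70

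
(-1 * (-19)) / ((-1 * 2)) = -19 / 2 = -9.50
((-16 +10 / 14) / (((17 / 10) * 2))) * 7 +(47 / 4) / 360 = -769601 / 24480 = -31.44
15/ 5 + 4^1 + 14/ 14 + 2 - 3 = 7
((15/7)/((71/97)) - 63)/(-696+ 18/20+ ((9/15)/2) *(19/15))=93300/1078987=0.09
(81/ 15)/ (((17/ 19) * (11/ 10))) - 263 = -48155/ 187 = -257.51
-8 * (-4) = 32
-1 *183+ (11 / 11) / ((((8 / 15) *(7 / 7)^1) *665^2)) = -129483477 / 707560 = -183.00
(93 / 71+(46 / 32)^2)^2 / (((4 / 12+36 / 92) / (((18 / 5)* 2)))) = 2338629295869 / 20647936000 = 113.26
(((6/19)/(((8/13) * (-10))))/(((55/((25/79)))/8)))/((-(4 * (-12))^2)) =13/12680448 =0.00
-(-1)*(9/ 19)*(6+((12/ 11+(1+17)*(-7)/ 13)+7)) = 5661/ 2717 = 2.08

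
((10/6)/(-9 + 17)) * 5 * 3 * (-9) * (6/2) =-84.38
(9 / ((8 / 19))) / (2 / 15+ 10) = 135 / 64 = 2.11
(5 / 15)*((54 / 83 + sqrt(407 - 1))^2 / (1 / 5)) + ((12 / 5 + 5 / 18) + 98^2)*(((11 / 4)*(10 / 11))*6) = 180*sqrt(406) / 83 + 5984234789 / 41334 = 144821.24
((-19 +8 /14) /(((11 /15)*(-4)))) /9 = 215 /308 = 0.70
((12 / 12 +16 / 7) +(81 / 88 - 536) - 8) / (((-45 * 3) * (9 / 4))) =332513 / 187110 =1.78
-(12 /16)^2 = -9 /16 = -0.56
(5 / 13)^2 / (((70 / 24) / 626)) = 37560 / 1183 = 31.75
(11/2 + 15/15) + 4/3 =47/6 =7.83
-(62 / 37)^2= -3844 / 1369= -2.81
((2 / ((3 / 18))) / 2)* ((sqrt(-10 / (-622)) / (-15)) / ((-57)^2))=-2* sqrt(1555) / 5052195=-0.00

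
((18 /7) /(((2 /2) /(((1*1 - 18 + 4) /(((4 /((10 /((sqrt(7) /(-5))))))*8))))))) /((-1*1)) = -2925*sqrt(7) /392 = -19.74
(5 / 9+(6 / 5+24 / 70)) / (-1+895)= 661 / 281610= 0.00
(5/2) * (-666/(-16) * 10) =8325/8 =1040.62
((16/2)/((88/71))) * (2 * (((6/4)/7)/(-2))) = -213/154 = -1.38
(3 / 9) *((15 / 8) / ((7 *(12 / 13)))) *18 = 195 / 112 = 1.74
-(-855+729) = 126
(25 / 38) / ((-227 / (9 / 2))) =-225 / 17252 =-0.01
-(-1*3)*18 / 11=54 / 11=4.91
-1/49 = -0.02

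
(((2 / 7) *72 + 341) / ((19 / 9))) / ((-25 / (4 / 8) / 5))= -22779 / 1330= -17.13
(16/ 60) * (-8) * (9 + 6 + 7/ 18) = -4432/ 135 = -32.83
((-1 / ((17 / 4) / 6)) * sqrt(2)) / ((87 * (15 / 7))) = -56 * sqrt(2) / 7395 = -0.01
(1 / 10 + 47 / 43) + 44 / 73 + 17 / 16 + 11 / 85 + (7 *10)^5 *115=825122185732754503 / 4269040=193280500002.99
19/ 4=4.75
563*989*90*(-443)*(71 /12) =-262698758565 /2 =-131349379282.50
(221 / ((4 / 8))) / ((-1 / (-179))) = 79118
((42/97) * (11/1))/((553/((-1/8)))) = -33/30652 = -0.00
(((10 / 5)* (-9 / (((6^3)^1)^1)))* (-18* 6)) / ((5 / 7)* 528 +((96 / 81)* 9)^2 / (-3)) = 1701 / 64112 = 0.03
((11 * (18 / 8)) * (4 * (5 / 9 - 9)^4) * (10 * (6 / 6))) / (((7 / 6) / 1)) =7339678720 / 1701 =4314919.88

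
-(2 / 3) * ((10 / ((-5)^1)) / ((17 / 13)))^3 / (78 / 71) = 95992 / 44217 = 2.17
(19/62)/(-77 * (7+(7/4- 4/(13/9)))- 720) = -494/1902997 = -0.00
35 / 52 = 0.67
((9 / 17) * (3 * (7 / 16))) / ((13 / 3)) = 0.16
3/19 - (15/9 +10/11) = -1516/627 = -2.42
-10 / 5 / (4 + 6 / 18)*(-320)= 1920 / 13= 147.69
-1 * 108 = -108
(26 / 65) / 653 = 2 / 3265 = 0.00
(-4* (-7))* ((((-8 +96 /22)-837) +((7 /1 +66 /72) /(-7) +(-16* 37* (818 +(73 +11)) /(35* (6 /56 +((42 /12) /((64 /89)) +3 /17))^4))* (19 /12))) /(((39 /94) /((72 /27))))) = -38442551508069803780599282064 /243823377167625603354435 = -157665.57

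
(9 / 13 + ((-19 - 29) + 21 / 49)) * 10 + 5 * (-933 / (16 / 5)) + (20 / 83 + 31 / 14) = -33218499 / 17264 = -1924.15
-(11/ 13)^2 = -121/ 169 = -0.72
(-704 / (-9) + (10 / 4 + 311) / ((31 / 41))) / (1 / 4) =550022 / 279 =1971.41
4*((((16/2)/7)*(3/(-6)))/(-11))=16/77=0.21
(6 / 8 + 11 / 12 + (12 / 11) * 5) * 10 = 2350 / 33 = 71.21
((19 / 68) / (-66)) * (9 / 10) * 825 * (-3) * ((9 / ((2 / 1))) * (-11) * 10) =-1269675 / 272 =-4667.92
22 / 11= 2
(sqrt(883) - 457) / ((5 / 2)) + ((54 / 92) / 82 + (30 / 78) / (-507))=-22722388843 / 124306260 + 2*sqrt(883) / 5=-170.91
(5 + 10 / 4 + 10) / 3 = 35 / 6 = 5.83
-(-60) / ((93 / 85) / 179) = 304300 / 31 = 9816.13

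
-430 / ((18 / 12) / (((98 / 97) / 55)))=-16856 / 3201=-5.27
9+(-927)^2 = 859338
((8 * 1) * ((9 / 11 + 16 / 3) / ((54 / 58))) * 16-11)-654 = 161021 / 891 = 180.72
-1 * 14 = -14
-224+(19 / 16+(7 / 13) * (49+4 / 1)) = -40409 / 208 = -194.27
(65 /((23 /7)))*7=3185 /23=138.48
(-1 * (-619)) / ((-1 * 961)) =-619 / 961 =-0.64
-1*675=-675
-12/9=-4/3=-1.33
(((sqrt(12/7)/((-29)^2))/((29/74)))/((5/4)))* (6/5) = 0.00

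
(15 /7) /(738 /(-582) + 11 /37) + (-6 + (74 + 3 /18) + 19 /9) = 14940895 /219492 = 68.07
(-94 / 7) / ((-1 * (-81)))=-94 / 567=-0.17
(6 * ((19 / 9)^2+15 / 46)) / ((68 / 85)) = 89105 / 2484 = 35.87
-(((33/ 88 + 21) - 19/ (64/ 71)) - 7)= 429/ 64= 6.70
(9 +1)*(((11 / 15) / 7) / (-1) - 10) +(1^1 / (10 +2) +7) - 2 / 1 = -2687 / 28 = -95.96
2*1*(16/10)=16/5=3.20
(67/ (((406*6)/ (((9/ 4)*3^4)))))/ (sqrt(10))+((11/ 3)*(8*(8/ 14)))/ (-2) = -176/ 21+16281*sqrt(10)/ 32480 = -6.80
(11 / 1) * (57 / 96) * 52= 2717 / 8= 339.62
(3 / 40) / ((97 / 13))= 39 / 3880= 0.01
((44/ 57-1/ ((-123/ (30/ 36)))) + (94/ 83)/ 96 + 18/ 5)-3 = 64732099/ 46553040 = 1.39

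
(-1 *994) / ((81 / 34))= -33796 / 81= -417.23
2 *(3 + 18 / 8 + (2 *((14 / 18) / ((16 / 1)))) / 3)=1141 / 108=10.56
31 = 31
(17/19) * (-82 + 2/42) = -29257/399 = -73.33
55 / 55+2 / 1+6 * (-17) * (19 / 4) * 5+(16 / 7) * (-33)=-2494.93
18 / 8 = 9 / 4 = 2.25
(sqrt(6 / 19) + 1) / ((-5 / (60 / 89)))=-12 / 89 -12* sqrt(114) / 1691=-0.21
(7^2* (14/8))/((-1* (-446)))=343/1784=0.19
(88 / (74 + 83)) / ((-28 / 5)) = -110 / 1099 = -0.10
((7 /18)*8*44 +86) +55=2501 /9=277.89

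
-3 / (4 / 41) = -123 / 4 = -30.75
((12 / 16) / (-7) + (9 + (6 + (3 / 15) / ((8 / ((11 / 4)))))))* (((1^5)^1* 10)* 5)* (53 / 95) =888121 / 2128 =417.35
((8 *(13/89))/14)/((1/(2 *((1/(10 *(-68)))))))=-13/52955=-0.00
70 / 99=0.71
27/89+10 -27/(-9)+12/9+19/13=55877/3471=16.10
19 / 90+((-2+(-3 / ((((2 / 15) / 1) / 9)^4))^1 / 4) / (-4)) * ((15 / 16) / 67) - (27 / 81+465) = 666861103049 / 12349440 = 53999.30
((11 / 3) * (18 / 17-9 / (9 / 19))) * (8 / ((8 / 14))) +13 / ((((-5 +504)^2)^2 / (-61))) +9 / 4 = -11620382757007193 / 12648305592204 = -918.73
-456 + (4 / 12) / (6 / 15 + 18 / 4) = -67022 / 147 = -455.93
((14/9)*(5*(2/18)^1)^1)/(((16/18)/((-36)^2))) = 1260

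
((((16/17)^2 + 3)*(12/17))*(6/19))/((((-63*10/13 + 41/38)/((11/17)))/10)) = -231248160/1954976047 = -0.12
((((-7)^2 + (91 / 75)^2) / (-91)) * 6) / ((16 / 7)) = -141953 / 97500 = -1.46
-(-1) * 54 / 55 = 54 / 55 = 0.98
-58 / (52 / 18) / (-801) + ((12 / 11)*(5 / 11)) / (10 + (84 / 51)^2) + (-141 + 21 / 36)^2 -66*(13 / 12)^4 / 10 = 175162069933889261 / 8887950339840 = 19707.81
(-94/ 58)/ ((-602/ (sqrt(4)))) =0.01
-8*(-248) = 1984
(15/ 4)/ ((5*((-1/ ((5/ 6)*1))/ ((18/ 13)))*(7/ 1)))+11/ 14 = 241/ 364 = 0.66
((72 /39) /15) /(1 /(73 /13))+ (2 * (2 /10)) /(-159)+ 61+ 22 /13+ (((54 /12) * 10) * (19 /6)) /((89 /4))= 834465677 /11957595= 69.79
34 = 34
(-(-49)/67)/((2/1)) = 49/134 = 0.37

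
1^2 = 1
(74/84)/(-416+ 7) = -37/17178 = -0.00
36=36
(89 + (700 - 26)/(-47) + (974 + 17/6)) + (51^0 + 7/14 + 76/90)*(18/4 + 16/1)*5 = 2185723/1692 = 1291.80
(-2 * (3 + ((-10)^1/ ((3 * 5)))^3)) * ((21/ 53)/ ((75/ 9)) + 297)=-1606.26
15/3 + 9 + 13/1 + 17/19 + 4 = 606/19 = 31.89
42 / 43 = 0.98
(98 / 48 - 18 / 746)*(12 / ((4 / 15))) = 270915 / 2984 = 90.79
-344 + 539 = 195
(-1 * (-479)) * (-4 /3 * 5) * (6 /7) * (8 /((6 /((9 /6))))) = -38320 /7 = -5474.29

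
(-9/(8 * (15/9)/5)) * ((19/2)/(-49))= 513/784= 0.65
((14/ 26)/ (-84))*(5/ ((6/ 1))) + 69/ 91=0.75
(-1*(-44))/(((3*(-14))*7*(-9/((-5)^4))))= 13750/1323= 10.39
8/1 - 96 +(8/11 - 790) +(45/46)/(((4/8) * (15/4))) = -221818/253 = -876.75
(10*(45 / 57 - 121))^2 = 521665600 / 361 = 1445057.06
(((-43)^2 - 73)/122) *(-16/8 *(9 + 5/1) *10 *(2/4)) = -124320/61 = -2038.03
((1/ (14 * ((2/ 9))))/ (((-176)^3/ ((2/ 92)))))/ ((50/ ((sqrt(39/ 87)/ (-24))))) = 3 * sqrt(377)/ 81453894860800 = 0.00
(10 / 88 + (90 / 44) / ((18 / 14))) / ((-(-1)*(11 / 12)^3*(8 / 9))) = 36450 / 14641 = 2.49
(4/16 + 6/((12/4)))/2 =9/8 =1.12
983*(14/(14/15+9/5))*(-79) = -397755.37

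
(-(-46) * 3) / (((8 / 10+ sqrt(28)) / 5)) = 113.27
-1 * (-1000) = 1000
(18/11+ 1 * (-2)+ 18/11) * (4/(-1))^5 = -14336/11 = -1303.27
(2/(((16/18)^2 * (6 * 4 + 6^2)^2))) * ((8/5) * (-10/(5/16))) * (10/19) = -9/475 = -0.02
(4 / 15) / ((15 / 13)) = 52 / 225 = 0.23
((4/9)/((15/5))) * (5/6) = 10/81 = 0.12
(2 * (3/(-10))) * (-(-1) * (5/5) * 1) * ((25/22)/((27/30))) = -25/33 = -0.76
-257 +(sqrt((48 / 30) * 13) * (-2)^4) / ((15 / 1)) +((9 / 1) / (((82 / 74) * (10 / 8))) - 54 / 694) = -17825026 / 71135 +32 * sqrt(130) / 75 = -245.72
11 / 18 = 0.61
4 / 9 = 0.44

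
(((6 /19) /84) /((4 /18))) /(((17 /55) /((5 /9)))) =275 /9044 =0.03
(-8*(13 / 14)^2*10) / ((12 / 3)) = -845 / 49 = -17.24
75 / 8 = 9.38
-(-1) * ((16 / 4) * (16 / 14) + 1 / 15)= 487 / 105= 4.64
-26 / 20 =-13 / 10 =-1.30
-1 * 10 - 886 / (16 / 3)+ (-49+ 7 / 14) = -1797 / 8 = -224.62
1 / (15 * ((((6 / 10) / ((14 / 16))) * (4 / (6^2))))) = 7 / 8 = 0.88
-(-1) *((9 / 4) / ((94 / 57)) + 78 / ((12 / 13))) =32285 / 376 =85.86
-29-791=-820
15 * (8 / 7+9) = 1065 / 7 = 152.14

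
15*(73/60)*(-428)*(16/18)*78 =-1624688/3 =-541562.67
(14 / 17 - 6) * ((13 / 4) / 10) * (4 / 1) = -6.73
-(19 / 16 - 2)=13 / 16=0.81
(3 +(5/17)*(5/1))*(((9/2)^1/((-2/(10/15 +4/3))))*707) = -241794/17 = -14223.18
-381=-381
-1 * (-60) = 60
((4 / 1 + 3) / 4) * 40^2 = 2800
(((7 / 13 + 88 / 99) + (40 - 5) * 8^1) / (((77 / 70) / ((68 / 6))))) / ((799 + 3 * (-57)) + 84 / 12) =2239036 / 490347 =4.57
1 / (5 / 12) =12 / 5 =2.40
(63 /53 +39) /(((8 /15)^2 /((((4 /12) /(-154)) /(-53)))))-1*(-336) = 4651244547 /13842752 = 336.01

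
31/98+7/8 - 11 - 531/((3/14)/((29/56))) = -506879/392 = -1293.06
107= 107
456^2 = 207936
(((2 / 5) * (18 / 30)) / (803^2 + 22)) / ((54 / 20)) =4 / 29017395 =0.00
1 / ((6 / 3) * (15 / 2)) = 1 / 15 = 0.07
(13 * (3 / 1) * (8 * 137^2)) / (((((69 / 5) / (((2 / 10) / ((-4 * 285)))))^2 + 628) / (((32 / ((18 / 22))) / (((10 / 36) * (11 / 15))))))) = 21621888 / 118988389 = 0.18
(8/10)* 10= 8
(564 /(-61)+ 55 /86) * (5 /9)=-225745 /47214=-4.78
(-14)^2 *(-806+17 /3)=-470596 /3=-156865.33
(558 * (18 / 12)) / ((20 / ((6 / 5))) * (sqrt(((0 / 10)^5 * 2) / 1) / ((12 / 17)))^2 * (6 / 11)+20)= 837 / 20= 41.85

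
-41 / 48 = -0.85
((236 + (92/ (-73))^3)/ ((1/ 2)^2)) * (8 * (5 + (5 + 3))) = 37868198784/ 389017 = 97343.30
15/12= 1.25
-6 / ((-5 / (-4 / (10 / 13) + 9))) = 114 / 25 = 4.56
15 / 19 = 0.79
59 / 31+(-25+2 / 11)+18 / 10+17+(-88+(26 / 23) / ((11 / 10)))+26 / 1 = -2552398 / 39215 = -65.09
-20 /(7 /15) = -42.86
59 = 59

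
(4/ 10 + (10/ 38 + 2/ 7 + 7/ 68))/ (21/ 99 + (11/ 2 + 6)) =0.09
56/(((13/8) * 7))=64/13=4.92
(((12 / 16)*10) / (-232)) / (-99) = 5 / 15312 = 0.00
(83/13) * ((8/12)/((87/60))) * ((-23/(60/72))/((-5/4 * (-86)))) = -61088/81055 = -0.75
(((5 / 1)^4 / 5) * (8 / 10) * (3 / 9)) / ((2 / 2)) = 100 / 3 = 33.33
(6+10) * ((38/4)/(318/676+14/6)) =154128/2843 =54.21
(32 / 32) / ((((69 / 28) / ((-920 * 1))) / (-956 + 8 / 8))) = 1069600 / 3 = 356533.33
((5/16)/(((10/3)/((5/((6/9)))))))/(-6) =-15/128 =-0.12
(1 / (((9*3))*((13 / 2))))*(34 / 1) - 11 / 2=-3725 / 702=-5.31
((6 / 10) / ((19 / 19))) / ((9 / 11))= 11 / 15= 0.73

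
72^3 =373248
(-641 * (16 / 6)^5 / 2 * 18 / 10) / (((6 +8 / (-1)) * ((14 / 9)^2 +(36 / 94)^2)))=4349856768 / 287005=15156.03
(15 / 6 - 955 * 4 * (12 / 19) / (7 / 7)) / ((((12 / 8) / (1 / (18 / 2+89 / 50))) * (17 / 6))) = -9158500 / 174097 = -52.61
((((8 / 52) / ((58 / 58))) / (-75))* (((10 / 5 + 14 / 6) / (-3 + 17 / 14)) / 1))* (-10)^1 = -56 / 1125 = -0.05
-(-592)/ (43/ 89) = 52688/ 43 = 1225.30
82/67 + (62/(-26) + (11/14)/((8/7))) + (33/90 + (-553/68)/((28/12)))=-12764329/3553680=-3.59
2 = 2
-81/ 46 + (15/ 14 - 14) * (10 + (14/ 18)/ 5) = -964003/ 7245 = -133.06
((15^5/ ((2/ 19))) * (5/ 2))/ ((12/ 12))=18035156.25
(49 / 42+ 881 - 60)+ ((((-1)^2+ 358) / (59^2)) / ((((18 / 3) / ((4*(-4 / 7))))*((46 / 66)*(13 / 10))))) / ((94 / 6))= 1689198795223 / 2054576706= 822.16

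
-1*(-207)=207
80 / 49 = 1.63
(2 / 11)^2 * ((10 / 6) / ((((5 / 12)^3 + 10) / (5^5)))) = 7200000 / 421201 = 17.09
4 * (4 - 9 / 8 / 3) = 14.50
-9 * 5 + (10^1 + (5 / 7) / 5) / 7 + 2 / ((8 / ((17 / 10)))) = -84527 / 1960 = -43.13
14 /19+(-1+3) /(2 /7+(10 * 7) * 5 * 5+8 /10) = 429681 /582236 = 0.74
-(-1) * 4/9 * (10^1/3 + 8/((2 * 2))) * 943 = 60352/27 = 2235.26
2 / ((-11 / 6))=-12 / 11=-1.09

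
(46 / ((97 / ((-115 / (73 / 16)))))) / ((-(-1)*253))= -3680 / 77891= -0.05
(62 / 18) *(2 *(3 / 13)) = 62 / 39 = 1.59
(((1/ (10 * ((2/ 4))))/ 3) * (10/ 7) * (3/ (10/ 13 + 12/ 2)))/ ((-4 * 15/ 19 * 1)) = -247/ 18480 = -0.01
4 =4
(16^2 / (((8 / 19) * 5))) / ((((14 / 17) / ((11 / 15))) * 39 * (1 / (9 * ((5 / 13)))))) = 56848 / 5915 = 9.61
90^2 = 8100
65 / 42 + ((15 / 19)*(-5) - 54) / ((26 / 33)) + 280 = 1078891 / 5187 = 208.00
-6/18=-0.33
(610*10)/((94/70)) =213500/47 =4542.55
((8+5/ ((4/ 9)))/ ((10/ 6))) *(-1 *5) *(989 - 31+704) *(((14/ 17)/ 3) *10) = -4479090/ 17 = -263475.88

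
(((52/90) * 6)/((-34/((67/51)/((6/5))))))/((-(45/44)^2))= 1686256/15801075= 0.11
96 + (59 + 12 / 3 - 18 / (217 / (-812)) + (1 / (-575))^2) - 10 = 2217501906 / 10249375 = 216.35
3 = 3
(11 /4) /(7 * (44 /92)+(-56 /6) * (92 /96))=-2277 /4634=-0.49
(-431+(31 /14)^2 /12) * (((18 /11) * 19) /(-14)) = 57726807 /60368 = 956.25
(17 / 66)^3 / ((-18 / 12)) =-0.01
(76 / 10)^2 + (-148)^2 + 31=549819 / 25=21992.76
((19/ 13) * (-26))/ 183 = -0.21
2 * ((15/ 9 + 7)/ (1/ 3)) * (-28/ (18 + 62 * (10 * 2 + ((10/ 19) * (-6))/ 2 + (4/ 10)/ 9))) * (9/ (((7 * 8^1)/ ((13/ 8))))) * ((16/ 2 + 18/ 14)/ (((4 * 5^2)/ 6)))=-10143549/ 55677776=-0.18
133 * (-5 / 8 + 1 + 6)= 6783 / 8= 847.88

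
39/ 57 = 13/ 19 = 0.68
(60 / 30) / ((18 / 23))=23 / 9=2.56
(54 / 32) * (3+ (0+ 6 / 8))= 405 / 64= 6.33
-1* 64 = -64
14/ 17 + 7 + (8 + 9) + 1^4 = 439/ 17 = 25.82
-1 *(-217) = 217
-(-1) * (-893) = -893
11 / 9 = 1.22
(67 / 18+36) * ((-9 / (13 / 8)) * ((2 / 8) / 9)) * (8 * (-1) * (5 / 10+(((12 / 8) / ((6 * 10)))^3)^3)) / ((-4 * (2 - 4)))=480597333333337 / 157286400000000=3.06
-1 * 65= -65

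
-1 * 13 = -13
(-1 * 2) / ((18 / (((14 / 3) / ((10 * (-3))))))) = 7 / 405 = 0.02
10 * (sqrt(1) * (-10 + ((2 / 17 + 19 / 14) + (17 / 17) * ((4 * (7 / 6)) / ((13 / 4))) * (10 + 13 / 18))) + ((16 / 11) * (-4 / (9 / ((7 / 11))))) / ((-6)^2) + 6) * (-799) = -91638587225 / 891891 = -102746.40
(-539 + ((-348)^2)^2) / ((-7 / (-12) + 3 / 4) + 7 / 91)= 10399653687.33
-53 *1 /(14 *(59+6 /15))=-0.06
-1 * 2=-2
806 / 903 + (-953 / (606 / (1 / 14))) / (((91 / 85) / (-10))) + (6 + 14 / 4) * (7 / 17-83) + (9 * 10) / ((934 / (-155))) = -35034869610751 / 43926344098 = -797.58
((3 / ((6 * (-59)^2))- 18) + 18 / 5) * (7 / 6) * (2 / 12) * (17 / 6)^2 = -1014046957 / 45113760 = -22.48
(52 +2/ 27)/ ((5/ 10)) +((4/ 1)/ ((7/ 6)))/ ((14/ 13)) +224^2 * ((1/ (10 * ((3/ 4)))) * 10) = 88652464/ 1323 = 67008.67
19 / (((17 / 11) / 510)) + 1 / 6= 37621 / 6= 6270.17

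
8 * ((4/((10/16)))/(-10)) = -128/25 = -5.12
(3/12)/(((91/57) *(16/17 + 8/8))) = 323/4004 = 0.08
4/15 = 0.27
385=385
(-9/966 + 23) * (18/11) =6057/161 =37.62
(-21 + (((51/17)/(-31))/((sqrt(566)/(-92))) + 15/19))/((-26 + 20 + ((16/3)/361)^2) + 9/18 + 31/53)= 2512698624/611048033 - 17157020292 * sqrt(566)/5360724393509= 4.04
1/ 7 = 0.14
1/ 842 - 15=-12629/ 842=-15.00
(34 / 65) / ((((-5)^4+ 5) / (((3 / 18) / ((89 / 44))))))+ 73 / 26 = 30699073 / 10933650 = 2.81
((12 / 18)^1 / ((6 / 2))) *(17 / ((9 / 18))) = 68 / 9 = 7.56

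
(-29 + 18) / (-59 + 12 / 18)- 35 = -6092 / 175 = -34.81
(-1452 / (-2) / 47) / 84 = 121 / 658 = 0.18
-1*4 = -4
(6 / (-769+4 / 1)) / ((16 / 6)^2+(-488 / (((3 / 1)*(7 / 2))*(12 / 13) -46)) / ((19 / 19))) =-354 / 927605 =-0.00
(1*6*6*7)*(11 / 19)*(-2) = -5544 / 19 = -291.79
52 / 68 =13 / 17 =0.76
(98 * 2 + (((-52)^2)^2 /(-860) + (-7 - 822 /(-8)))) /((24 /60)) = -7060711 /344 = -20525.32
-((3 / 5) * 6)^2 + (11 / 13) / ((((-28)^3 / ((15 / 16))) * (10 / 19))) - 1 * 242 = -58207587643 / 228300800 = -254.96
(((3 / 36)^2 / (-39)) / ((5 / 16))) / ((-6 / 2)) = 1 / 5265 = 0.00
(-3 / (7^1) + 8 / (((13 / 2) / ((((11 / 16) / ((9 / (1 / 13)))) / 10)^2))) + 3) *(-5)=-5125162447 / 398623680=-12.86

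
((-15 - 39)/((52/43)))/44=-1161/1144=-1.01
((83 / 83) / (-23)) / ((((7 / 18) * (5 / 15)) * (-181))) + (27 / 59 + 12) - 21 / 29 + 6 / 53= 31310898336 / 2642593303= 11.85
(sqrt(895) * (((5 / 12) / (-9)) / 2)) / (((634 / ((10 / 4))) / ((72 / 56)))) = -25 * sqrt(895) / 213024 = -0.00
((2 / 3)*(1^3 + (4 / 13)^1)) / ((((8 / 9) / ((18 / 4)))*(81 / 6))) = 17 / 52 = 0.33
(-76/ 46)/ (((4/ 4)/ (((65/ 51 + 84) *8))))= -1322096/ 1173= -1127.11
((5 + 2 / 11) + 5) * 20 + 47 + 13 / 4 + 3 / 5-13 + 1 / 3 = 159601 / 660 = 241.82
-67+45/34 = -2233/34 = -65.68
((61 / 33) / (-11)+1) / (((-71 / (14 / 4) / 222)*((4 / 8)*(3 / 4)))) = -625744 / 25773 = -24.28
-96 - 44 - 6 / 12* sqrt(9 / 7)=-140 - 3* sqrt(7) / 14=-140.57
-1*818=-818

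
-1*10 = -10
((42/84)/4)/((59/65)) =65/472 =0.14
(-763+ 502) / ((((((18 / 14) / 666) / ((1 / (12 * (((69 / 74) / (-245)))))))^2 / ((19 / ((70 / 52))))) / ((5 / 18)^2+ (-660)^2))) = -159219043303392229509625 / 771282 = -206434278646969888.46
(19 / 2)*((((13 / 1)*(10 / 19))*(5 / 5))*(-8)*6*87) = -271440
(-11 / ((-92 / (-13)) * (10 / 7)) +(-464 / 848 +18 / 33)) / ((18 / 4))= -584503 / 2413620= -0.24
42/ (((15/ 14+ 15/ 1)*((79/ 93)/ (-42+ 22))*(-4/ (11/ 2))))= 33418/ 395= 84.60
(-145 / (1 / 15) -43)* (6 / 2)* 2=-13308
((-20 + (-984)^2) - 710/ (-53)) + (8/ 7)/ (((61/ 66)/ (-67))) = 21910577158/ 22631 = 968166.55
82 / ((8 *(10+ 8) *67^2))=41 / 323208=0.00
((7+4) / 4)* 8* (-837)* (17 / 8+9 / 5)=-1445499 / 20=-72274.95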